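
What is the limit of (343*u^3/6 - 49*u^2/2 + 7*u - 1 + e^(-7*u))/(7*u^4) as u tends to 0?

343/24

Direct substitution gives 0/0.
Apply L'Hôpital: lim (343*u^2/2 - 49*u + 7 - 7*e^(-7*u))/(28*u^3), still 0/0.
Apply L'Hôpital: lim (343*u - 49 + 49*e^(-7*u))/(84*u^2), still 0/0.
Apply L'Hôpital: lim (343 - 343*e^(-7*u))/(168*u), still 0/0.
After 4 applications of L'Hôpital's rule the quotient is (2401*e^(-7*u))/(168); substituting u = 0 gives 343/24.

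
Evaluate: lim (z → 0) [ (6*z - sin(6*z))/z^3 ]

Direct substitution gives 0/0.
Apply L'Hôpital: lim (6 - 6*cos(6*z))/(3*z^2), still 0/0.
Apply L'Hôpital: lim (36*sin(6*z))/(6*z), still 0/0.
After 3 applications of L'Hôpital's rule the quotient is (216*cos(6*z))/(6); substituting z = 0 gives 36.

36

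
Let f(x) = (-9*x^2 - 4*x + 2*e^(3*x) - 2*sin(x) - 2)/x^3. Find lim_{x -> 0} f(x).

Substitution gives 0/0; apply L'Hôpital's rule 3 times.
After differentiating numerator and denominator 3 times the quotient is (54*e^(3*x) + 2*cos(x))/(6); at x = 0 this is 28/3.

28/3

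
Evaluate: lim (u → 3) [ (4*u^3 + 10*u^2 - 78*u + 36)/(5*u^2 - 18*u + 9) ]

At u = 3 both the top and bottom vanish — a removable singularity. Factoring out (u - 3) from each leaves (4*u^2 + 22*u - 12)/(5*u - 3), which at u = 3 equals 15/2.

15/2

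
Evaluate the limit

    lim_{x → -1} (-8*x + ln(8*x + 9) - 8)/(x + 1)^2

-32

Direct substitution gives 0/0.
Apply L'Hôpital: lim (-8 + 8/(8*x + 9))/(2*x + 2), still 0/0.
After 2 applications of L'Hôpital's rule the quotient is (-64/(8*x + 9)^2)/(2); substituting x = -1 gives -32.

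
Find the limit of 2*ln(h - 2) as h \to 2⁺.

As h → 2⁺, h - 2 → 0⁺ and ln(h - 2) → −∞.
Multiplying by 2 gives -∞.

-∞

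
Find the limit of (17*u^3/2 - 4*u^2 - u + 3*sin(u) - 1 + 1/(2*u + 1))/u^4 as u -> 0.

16

Substitution gives 0/0; apply L'Hôpital's rule 4 times.
After differentiating numerator and denominator 4 times the quotient is (3*sin(u) + 384/(2*u + 1)^5)/(24); at u = 0 this is 16.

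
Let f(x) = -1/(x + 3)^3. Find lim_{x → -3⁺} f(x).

As x → -3⁺, (x + 3) → 0⁺, so (x + 3)^3 → 0⁺ and -1/(x + 3)^3 → -∞.

-∞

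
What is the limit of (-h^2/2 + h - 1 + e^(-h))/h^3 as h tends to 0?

-1/6

Direct substitution gives 0/0.
Apply L'Hôpital: lim (-h + 1 - e^(-h))/(3*h^2), still 0/0.
Apply L'Hôpital: lim (-1 + e^(-h))/(6*h), still 0/0.
After 3 applications of L'Hôpital's rule the quotient is (-e^(-h))/(6); substituting h = 0 gives -1/6.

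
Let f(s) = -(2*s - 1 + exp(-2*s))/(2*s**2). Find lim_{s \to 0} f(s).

-1

Direct substitution gives 0/0.
Apply L'Hôpital: lim (2 - 2*e^(-2*s))/(-4*s), still 0/0.
After 2 applications of L'Hôpital's rule the quotient is (4*e^(-2*s))/(-4); substituting s = 0 gives -1.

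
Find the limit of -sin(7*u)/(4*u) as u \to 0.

-7/4

Substitution gives 0/0.
Write it as (7/(-4))·sin(7u)/(7u); since sin(θ)/θ → 1, the limit is -7/4.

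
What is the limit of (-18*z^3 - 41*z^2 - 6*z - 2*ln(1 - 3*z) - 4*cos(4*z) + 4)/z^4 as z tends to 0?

-13/6

Substitution gives 0/0 (the numerator vanishes to order 4).
Expand each term to order z^4: the coefficient of z^4 in -2·ln(1 - 3z) is 81/2 and in -4·cos(4z) is -128/3.
Lower-order terms cancel with the polynomial part, so the numerator is (-13/6)·z^4 + o(z^4), and the limit is (-13/6)/(1) = -13/6.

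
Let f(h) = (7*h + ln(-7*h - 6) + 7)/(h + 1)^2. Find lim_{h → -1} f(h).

Direct substitution gives 0/0.
Apply L'Hôpital: lim (7 - 7/(-7*h - 6))/(2*h + 2), still 0/0.
After 2 applications of L'Hôpital's rule the quotient is (-49/(-7*h - 6)^2)/(2); substituting h = -1 gives -49/2.

-49/2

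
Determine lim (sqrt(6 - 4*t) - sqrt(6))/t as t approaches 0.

A 0/0 form; rationalise with √(6 - 4t) + √6. This collapses the numerator to -4t, leaving -4/(√(6 - 4t) + √6) → -4/(2√6) = -√(6)/3.

-√(6)/3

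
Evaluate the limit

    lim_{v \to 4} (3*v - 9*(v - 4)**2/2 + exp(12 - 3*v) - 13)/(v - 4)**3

-9/2

Direct substitution gives 0/0.
Apply L'Hôpital: lim (-9*v - 3*e^(12 - 3*v) + 39)/(3*(v - 4)^2), still 0/0.
Apply L'Hôpital: lim (9*e^(12 - 3*v) - 9)/(6*v - 24), still 0/0.
After 3 applications of L'Hôpital's rule the quotient is (-27*e^(12 - 3*v))/(6); substituting v = 4 gives -9/2.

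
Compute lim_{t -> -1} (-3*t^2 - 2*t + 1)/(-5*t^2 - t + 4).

4/9

Since t = -1 makes numerator and denominator zero, (t + 1) divides both.
Cancelling it gives (1 - 3*t)/(4 - 5*t); now plug in t = -1 to get 4/9.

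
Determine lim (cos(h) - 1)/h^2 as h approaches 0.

Direct substitution gives 0/0.
Apply L'Hôpital: lim (-sin(h))/(2*h), still 0/0.
After 2 applications of L'Hôpital's rule the quotient is (-cos(h))/(2); substituting h = 0 gives -1/2.

-1/2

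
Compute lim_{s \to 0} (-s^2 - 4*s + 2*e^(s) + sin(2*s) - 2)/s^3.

-1

Substitution gives 0/0 (the numerator vanishes to order 3).
Expand each term to order s^3: the coefficient of s^3 in sin(2s) is -4/3 and in 2·e^(s) is 1/3.
Lower-order terms cancel with the polynomial part, so the numerator is (-1)·s^3 + o(s^3), and the limit is (-1)/(1) = -1.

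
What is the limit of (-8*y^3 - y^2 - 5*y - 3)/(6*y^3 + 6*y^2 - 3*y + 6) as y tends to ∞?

-4/3

Numerator and denominator both have degree 3.
Dividing every term by y^3, all lower-order terms vanish and the limit is the ratio of leading coefficients, -8/(6) = -4/3.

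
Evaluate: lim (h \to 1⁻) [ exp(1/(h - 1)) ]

0

As h → 1⁻, 1/(h - 1) → −∞, so e^(1/(h - 1)) → 0.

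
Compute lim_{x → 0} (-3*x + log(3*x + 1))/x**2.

-9/2

Direct substitution gives 0/0.
Apply L'Hôpital: lim (-3 + 3/(3*x + 1))/(2*x), still 0/0.
After 2 applications of L'Hôpital's rule the quotient is (-9/(3*x + 1)^2)/(2); substituting x = 0 gives -9/2.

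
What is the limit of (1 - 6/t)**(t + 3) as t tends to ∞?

e^(-6)

Write it as [(1 - 6/t)^t]^(1) · (1 - 6/t)^(3). The bracketed term tends to e^(-6) and the second factor to 1, so the limit is e^(-6).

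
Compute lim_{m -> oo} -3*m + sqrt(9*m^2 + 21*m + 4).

This has the form ∞ − ∞. Multiply and divide by the conjugate √(9*m^2 + 21*m + 4) + 3m.
That gives (21m + 4) / (√(9*m^2 + 21*m + 4) + 3m).
Divide numerator and denominator by m: the limit is 21/(2·3) = 7/2.

7/2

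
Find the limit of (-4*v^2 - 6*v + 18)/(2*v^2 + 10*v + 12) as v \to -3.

At v = -3 both the top and bottom vanish — a removable singularity. Factoring out (v + 3) from each leaves (6 - 4*v)/(2*v + 4), which at v = -3 equals -9.

-9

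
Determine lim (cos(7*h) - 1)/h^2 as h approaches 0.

Direct substitution gives 0/0.
Apply L'Hôpital: lim (-7*sin(7*h))/(2*h), still 0/0.
After 2 applications of L'Hôpital's rule the quotient is (-49*cos(7*h))/(2); substituting h = 0 gives -49/2.

-49/2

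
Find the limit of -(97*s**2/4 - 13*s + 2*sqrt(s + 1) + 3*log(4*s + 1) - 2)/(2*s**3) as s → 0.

Substitution gives 0/0; apply L'Hôpital's rule 3 times.
After differentiating numerator and denominator 3 times the quotient is (384/(4*s + 1)^3 + 3/(4*(s + 1)^(5/2)))/(-12); at s = 0 this is -513/16.

-513/16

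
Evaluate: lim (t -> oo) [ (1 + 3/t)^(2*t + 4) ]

The base → 1 and the exponent → ∞: a 1^∞ form.
Take logarithms: (2t + 4)·ln(1 + 3/t). Since ln(1+u) ~ u for small u, this behaves like (2t)·(3/t) → 6.
So the limit is e^(6).

e^(6)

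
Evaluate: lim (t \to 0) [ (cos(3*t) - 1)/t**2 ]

Direct substitution gives 0/0.
Apply L'Hôpital: lim (-3*sin(3*t))/(2*t), still 0/0.
After 2 applications of L'Hôpital's rule the quotient is (-9*cos(3*t))/(2); substituting t = 0 gives -9/2.

-9/2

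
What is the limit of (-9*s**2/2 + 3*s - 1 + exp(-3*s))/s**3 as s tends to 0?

-9/2

Direct substitution gives 0/0.
Apply L'Hôpital: lim (-9*s + 3 - 3*e^(-3*s))/(3*s^2), still 0/0.
Apply L'Hôpital: lim (-9 + 9*e^(-3*s))/(6*s), still 0/0.
After 3 applications of L'Hôpital's rule the quotient is (-27*e^(-3*s))/(6); substituting s = 0 gives -9/2.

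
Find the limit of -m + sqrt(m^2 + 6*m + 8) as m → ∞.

3

An ∞ − ∞ form. Rationalising with the conjugate, the difference becomes (6m + 8) / (√(m^2 + 6*m + 8) + m).
For large m the denominator behaves like 2·m, so the quotient tends to 6/2 = 3.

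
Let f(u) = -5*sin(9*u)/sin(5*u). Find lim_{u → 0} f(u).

-9

Substitution gives 0/0.
Divide numerator and denominator by u: sin(9u)/u → 9 and sin(5u)/u → 5, so the limit is -5·9/5 = -9.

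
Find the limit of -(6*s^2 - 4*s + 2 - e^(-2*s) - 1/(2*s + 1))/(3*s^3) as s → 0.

-28/9

Substitution gives 0/0 (the numerator vanishes to order 3).
Expand each term to order s^3: the coefficient of s^3 in −e^(-2s) is 4/3 and in −1/(1 + 2s) is 8.
Lower-order terms cancel with the polynomial part, so the numerator is (28/3)·s^3 + o(s^3), and the limit is (28/3)/(-3) = -28/9.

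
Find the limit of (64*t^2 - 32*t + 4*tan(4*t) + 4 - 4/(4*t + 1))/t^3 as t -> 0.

Substitution gives 0/0; apply L'Hôpital's rule 3 times.
After differentiating numerator and denominator 3 times the quotient is (1536*tan(4*t)^2/cos(4*t)^2 + 512/cos(4*t)^2 + 1536/(4*t + 1)^4)/(6); at t = 0 this is 1024/3.

1024/3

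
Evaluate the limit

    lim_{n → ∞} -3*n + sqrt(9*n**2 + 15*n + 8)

An ∞ − ∞ form. Rationalising with the conjugate, the difference becomes (15n + 8) / (√(9*n^2 + 15*n + 8) + 3n).
For large n the denominator behaves like 2·3n, so the quotient tends to 15/6 = 5/2.

5/2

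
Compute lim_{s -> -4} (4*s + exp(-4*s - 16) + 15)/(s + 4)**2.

Direct substitution gives 0/0.
Apply L'Hôpital: lim (4 - 4*e^(-4*s - 16))/(2*s + 8), still 0/0.
After 2 applications of L'Hôpital's rule the quotient is (16*e^(-4*s - 16))/(2); substituting s = -4 gives 8.

8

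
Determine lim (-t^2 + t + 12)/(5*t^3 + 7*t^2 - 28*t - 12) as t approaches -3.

Since t = -3 makes numerator and denominator zero, (t + 3) divides both.
Cancelling it gives (4 - t)/(5*t^2 - 8*t - 4); now plug in t = -3 to get 7/65.

7/65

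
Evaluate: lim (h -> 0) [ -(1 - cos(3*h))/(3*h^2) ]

-3/2

Substitution gives 0/0.
Use (1 − cos u)/u² → 1/2 with u = 3h: the limit is 3²/(2·(-3)) = -3/2.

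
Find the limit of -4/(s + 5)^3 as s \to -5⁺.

As s → -5⁺, (s + 5) → 0⁺, so (s + 5)^3 → 0⁺ and -4/(s + 5)^3 → -∞.

-∞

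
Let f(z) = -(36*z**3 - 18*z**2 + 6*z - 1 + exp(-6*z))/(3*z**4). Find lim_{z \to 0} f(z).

Direct substitution gives 0/0.
Apply L'Hôpital: lim (108*z^2 - 36*z + 6 - 6*e^(-6*z))/(-12*z^3), still 0/0.
Apply L'Hôpital: lim (216*z - 36 + 36*e^(-6*z))/(-36*z^2), still 0/0.
Apply L'Hôpital: lim (216 - 216*e^(-6*z))/(-72*z), still 0/0.
After 4 applications of L'Hôpital's rule the quotient is (1296*e^(-6*z))/(-72); substituting z = 0 gives -18.

-18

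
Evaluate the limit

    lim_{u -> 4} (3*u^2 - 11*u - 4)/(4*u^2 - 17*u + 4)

13/15

Since u = 4 makes numerator and denominator zero, (u - 4) divides both.
Cancelling it gives (3*u + 1)/(4*u - 1); now plug in u = 4 to get 13/15.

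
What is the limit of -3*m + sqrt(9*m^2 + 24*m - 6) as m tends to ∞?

This has the form ∞ − ∞. Multiply and divide by the conjugate √(9*m^2 + 24*m - 6) + 3m.
That gives (24m - 6) / (√(9*m^2 + 24*m - 6) + 3m).
Divide numerator and denominator by m: the limit is 24/(2·3) = 4.

4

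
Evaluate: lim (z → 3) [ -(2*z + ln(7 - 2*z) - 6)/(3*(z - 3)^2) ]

2/3

Direct substitution gives 0/0.
Apply L'Hôpital: lim (2 - 2/(7 - 2*z))/(18 - 6*z), still 0/0.
After 2 applications of L'Hôpital's rule the quotient is (-4/(7 - 2*z)^2)/(-6); substituting z = 3 gives 2/3.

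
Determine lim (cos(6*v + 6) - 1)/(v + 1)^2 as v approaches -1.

Direct substitution gives 0/0.
Apply L'Hôpital: lim (-6*sin(6*v + 6))/(2*v + 2), still 0/0.
After 2 applications of L'Hôpital's rule the quotient is (-36*cos(6*v + 6))/(2); substituting v = -1 gives -18.

-18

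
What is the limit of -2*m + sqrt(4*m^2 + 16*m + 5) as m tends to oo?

This has the form ∞ − ∞. Multiply and divide by the conjugate √(4*m^2 + 16*m + 5) + 2m.
That gives (16m + 5) / (√(4*m^2 + 16*m + 5) + 2m).
Divide numerator and denominator by m: the limit is 16/(2·2) = 4.

4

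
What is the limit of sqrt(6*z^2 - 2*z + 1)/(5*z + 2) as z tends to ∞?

√(6)/5

For large |z|, √(6*z^2 - 2*z + 1) ≈ √6·|z| and the denominator ≈ 5z.
Since z → +∞, |z| = z, giving √6/(5) = √(6)/5.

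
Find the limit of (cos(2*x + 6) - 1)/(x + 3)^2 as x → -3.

-2

Direct substitution gives 0/0.
Apply L'Hôpital: lim (-2*sin(2*x + 6))/(2*x + 6), still 0/0.
After 2 applications of L'Hôpital's rule the quotient is (-4*cos(2*x + 6))/(2); substituting x = -3 gives -2.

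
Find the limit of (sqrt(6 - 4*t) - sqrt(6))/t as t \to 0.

-√(6)/3

A 0/0 form; rationalise with √(6 - 4t) + √6. This collapses the numerator to -4t, leaving -4/(√(6 - 4t) + √6) → -4/(2√6) = -√(6)/3.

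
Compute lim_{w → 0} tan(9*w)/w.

9

Substitution gives 0/0.
Since tan(u)/u → 1 as u → 0, tan(9w)/(9w) → 1 and the limit is 9.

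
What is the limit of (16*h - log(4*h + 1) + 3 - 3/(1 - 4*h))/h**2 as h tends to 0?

-40

Substitution gives 0/0 (the numerator vanishes to order 2).
Expand each term to order h^2: the coefficient of h^2 in −ln(1 + 4h) is 8 and in -3·1/(1 - 4h) is -48.
Lower-order terms cancel with the polynomial part, so the numerator is (-40)·h^2 + o(h^2), and the limit is (-40)/(1) = -40.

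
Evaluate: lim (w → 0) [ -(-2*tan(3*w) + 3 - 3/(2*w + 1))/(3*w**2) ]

4

Substitution gives 0/0; apply L'Hôpital's rule 2 times.
After differentiating numerator and denominator 2 times the quotient is (-36*tan(3*w)/cos(3*w)^2 - 24/(2*w + 1)^3)/(-6); at w = 0 this is 4.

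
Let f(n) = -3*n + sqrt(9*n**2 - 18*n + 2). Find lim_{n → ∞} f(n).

An ∞ − ∞ form. Rationalising with the conjugate, the difference becomes (-18n + 2) / (√(9*n^2 - 18*n + 2) + 3n).
For large n the denominator behaves like 2·3n, so the quotient tends to -18/6 = -3.

-3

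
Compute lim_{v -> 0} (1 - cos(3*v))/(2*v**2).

Substitution gives 0/0.
Use (1 − cos u)/u² → 1/2 with u = 3v: the limit is 3²/(2·2) = 9/4.

9/4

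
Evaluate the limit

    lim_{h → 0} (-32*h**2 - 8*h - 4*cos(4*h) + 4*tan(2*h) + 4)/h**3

32/3

Substitution gives 0/0 (the numerator vanishes to order 3).
Expand each term to order h^3: the coefficient of h^3 in -4·cos(4h) is 0 and in 4·tan(2h) is 32/3.
Lower-order terms cancel with the polynomial part, so the numerator is (32/3)·h^3 + o(h^3), and the limit is (32/3)/(1) = 32/3.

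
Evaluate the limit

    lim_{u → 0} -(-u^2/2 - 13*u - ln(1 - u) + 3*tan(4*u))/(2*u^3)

Substitution gives 0/0; apply L'Hôpital's rule 3 times.
After differentiating numerator and denominator 3 times the quotient is (2*(192*(u - 1)^3*(3*tan(4*u)^2 + 1)/cos(4*u)^2 - 1)/(u - 1)^3)/(-12); at u = 0 this is -193/6.

-193/6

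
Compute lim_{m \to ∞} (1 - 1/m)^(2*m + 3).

e^(-2)

Write it as [(1 - 1/m)^m]^(2) · (1 - 1/m)^(3). The bracketed term tends to e^(-1) and the second factor to 1, so the limit is e^(-2).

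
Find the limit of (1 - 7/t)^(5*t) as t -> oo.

e^(-35)

Write it as [(1 - 7/t)^t]^(5) · (1 - 7/t)^(0). The bracketed term tends to e^(-7) and the second factor to 1, so the limit is e^(-35).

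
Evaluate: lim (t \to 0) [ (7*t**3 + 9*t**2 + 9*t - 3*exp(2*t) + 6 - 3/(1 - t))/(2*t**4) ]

-5/2

Substitution gives 0/0 (the numerator vanishes to order 4).
Expand each term to order t^4: the coefficient of t^4 in -3·1/(1 - t) is -3 and in -3·e^(2t) is -2.
Lower-order terms cancel with the polynomial part, so the numerator is (-5)·t^4 + o(t^4), and the limit is (-5)/(2) = -5/2.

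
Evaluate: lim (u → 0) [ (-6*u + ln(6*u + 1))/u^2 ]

Direct substitution gives 0/0.
Apply L'Hôpital: lim (-6 + 6/(6*u + 1))/(2*u), still 0/0.
After 2 applications of L'Hôpital's rule the quotient is (-36/(6*u + 1)^2)/(2); substituting u = 0 gives -18.

-18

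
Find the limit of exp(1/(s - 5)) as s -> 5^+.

As s → 5⁺, 1/(s - 5) → +∞, so e^(1/(s - 5)) → ∞.

∞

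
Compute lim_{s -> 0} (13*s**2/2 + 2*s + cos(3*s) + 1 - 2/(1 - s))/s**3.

Substitution gives 0/0; apply L'Hôpital's rule 3 times.
After differentiating numerator and denominator 3 times the quotient is (27*sin(3*s) - 12/(s - 1)^4)/(6); at s = 0 this is -2.

-2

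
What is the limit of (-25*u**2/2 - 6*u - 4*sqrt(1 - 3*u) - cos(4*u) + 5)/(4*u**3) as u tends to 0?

27/16

Substitution gives 0/0 (the numerator vanishes to order 3).
Expand each term to order u^3: the coefficient of u^3 in -4·√(1 - 3u) is 27/4 and in −cos(4u) is 0.
Lower-order terms cancel with the polynomial part, so the numerator is (27/4)·u^3 + o(u^3), and the limit is (27/4)/(4) = 27/16.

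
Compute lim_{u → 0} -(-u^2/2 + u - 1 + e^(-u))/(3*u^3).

1/18

Direct substitution gives 0/0.
Apply L'Hôpital: lim (-u + 1 - e^(-u))/(-9*u^2), still 0/0.
Apply L'Hôpital: lim (-1 + e^(-u))/(-18*u), still 0/0.
After 3 applications of L'Hôpital's rule the quotient is (-e^(-u))/(-18); substituting u = 0 gives 1/18.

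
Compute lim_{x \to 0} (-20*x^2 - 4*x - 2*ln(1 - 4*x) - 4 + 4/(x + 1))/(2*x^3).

Substitution gives 0/0 (the numerator vanishes to order 3).
Expand each term to order x^3: the coefficient of x^3 in 4·1/(1 + x) is -4 and in -2·ln(1 - 4x) is 128/3.
Lower-order terms cancel with the polynomial part, so the numerator is (116/3)·x^3 + o(x^3), and the limit is (116/3)/(2) = 58/3.

58/3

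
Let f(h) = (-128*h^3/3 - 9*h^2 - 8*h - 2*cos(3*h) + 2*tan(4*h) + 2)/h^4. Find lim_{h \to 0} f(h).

-27/4

Substitution gives 0/0; apply L'Hôpital's rule 4 times.
After differentiating numerator and denominator 4 times the quotient is (-162*cos(3*h) + 12288*tan(4*h)^5 + 20480*tan(4*h)^3 + 8192*tan(4*h))/(24); at h = 0 this is -27/4.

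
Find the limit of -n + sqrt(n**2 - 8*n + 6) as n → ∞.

-4

An ∞ − ∞ form. Rationalising with the conjugate, the difference becomes (-8n + 6) / (√(n^2 - 8*n + 6) + n).
For large n the denominator behaves like 2·n, so the quotient tends to -8/2 = -4.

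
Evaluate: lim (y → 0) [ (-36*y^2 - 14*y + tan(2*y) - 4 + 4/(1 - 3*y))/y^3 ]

332/3

Substitution gives 0/0; apply L'Hôpital's rule 3 times.
After differentiating numerator and denominator 3 times the quotient is (48*tan(2*y)^2/cos(2*y)^2 + 16/cos(2*y)^2 + 648/(3*y - 1)^4)/(6); at y = 0 this is 332/3.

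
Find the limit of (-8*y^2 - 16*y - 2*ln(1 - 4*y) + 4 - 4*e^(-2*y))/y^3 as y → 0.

Substitution gives 0/0; apply L'Hôpital's rule 3 times.
After differentiating numerator and denominator 3 times the quotient is (32*e^(-2*y) - 256/(4*y - 1)^3)/(6); at y = 0 this is 48.

48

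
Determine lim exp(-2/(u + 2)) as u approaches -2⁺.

0

As u → -2⁺, -2/(u + 2) → −∞, so e^(-2/(u + 2)) → 0.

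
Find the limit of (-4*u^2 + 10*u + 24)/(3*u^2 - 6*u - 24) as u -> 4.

Since u = 4 makes numerator and denominator zero, (u - 4) divides both.
Cancelling it gives (-4*u - 6)/(3*u + 6); now plug in u = 4 to get -11/9.

-11/9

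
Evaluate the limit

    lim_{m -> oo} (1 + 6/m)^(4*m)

The base → 1 and the exponent → ∞: a 1^∞ form.
Take logarithms: (4m)·ln(1 + 6/m). Since ln(1+u) ~ u for small u, this behaves like (4m)·(6/m) → 24.
So the limit is e^(24).

e^(24)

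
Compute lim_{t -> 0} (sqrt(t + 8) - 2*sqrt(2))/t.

A 0/0 form; rationalise with √(8 + t) + √8. This collapses the numerator to t, leaving 1/(√(8 + t) + √8) → 1/(2√8) = √(2)/8.

√(2)/8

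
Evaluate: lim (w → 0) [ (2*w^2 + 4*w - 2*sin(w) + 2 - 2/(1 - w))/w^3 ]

-5/3

Substitution gives 0/0; apply L'Hôpital's rule 3 times.
After differentiating numerator and denominator 3 times the quotient is (2*cos(w) - 12/(w - 1)^4)/(6); at w = 0 this is -5/3.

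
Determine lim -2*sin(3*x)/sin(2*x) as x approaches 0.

-3

Substitution gives 0/0.
Divide numerator and denominator by x: sin(3x)/x → 3 and sin(2x)/x → 2, so the limit is -2·3/2 = -3.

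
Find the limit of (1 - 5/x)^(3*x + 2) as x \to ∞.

e^(-15)

Let L be the limit and take ln: ln L = lim (3x + 2)·ln(1 - 5/x) = lim (3x + 2)·(-5/x + O(1/x²)) = -15.
Hence L = e^(-15).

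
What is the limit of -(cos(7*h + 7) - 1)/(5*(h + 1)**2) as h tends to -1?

Direct substitution gives 0/0.
Apply L'Hôpital: lim (-7*sin(7*h + 7))/(-10*h - 10), still 0/0.
After 2 applications of L'Hôpital's rule the quotient is (-49*cos(7*h + 7))/(-10); substituting h = -1 gives 49/10.

49/10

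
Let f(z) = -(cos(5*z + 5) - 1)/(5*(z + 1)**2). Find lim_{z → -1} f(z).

5/2

Direct substitution gives 0/0.
Apply L'Hôpital: lim (-5*sin(5*z + 5))/(-10*z - 10), still 0/0.
After 2 applications of L'Hôpital's rule the quotient is (-25*cos(5*z + 5))/(-10); substituting z = -1 gives 5/2.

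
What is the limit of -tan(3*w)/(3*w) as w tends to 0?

-1

Substitution gives 0/0.
Since tan(u)/u → 1 as u → 0, tan(3w)/(3w) → 1 and the limit is 3/(-3) = -1.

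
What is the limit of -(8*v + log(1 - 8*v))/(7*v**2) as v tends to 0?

32/7

Direct substitution gives 0/0.
Apply L'Hôpital: lim (8 - 8/(1 - 8*v))/(-14*v), still 0/0.
After 2 applications of L'Hôpital's rule the quotient is (-64/(1 - 8*v)^2)/(-14); substituting v = 0 gives 32/7.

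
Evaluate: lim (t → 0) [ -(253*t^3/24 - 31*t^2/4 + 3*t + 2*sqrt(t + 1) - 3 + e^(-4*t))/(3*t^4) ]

Substitution gives 0/0; apply L'Hôpital's rule 4 times.
After differentiating numerator and denominator 4 times the quotient is (256*e^(-4*t) - 15/(8*(t + 1)^(7/2)))/(-72); at t = 0 this is -2033/576.

-2033/576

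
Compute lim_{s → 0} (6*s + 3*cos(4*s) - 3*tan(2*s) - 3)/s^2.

Substitution gives 0/0; apply L'Hôpital's rule 2 times.
After differentiating numerator and denominator 2 times the quotient is (-48*cos(4*s) - 24*tan(2*s)^3 - 24*tan(2*s))/(2); at s = 0 this is -24.

-24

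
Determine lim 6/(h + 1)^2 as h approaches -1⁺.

∞

As h → -1⁺, (h + 1) → 0⁺, so (h + 1)^2 → 0⁺ and 6/(h + 1)^2 → ∞.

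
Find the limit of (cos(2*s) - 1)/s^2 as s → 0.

Direct substitution gives 0/0.
Apply L'Hôpital: lim (-2*sin(2*s))/(2*s), still 0/0.
After 2 applications of L'Hôpital's rule the quotient is (-4*cos(2*s))/(2); substituting s = 0 gives -2.

-2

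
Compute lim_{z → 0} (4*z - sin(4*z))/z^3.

32/3

Direct substitution gives 0/0.
Apply L'Hôpital: lim (4 - 4*cos(4*z))/(3*z^2), still 0/0.
Apply L'Hôpital: lim (16*sin(4*z))/(6*z), still 0/0.
After 3 applications of L'Hôpital's rule the quotient is (64*cos(4*z))/(6); substituting z = 0 gives 32/3.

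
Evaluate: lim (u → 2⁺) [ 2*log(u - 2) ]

-∞

As u → 2⁺, u - 2 → 0⁺ and ln(u - 2) → −∞.
Multiplying by 2 gives -∞.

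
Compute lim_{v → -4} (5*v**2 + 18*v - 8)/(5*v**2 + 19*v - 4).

22/21

At v = -4 both the top and bottom vanish — a removable singularity. Factoring out (v + 4) from each leaves (5*v - 2)/(5*v - 1), which at v = -4 equals 22/21.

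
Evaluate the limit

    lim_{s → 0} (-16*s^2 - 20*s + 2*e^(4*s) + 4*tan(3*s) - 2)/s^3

Substitution gives 0/0; apply L'Hôpital's rule 3 times.
After differentiating numerator and denominator 3 times the quotient is (128*e^(4*s) + 648*tan(3*s)^4 + 864*tan(3*s)^2 + 216)/(6); at s = 0 this is 172/3.

172/3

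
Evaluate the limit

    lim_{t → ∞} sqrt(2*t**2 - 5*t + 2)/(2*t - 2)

√(2)/2

For large |t|, √(2*t^2 - 5*t + 2) ≈ √2·|t| and the denominator ≈ 2t.
Since t → +∞, |t| = t, giving √2/(2) = √(2)/2.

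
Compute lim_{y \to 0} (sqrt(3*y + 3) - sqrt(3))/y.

A 0/0 form; rationalise with √(3 + 3y) + √3. This collapses the numerator to 3y, leaving 3/(√(3 + 3y) + √3) → 3/(2√3) = √(3)/2.

√(3)/2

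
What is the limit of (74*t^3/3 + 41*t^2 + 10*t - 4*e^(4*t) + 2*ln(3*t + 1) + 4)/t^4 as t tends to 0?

Substitution gives 0/0 (the numerator vanishes to order 4).
Expand each term to order t^4: the coefficient of t^4 in 2·ln(1 + 3t) is -81/2 and in -4·e^(4t) is -128/3.
Lower-order terms cancel with the polynomial part, so the numerator is (-499/6)·t^4 + o(t^4), and the limit is (-499/6)/(1) = -499/6.

-499/6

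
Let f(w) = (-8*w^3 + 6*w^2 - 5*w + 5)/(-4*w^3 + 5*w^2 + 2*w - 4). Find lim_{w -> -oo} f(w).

2

Numerator and denominator both have degree 3.
Dividing every term by w^3, all lower-order terms vanish and the limit is the ratio of leading coefficients, -8/(-4) = 2.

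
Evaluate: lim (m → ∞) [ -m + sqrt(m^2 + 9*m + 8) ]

9/2

An ∞ − ∞ form. Rationalising with the conjugate, the difference becomes (9m + 8) / (√(m^2 + 9*m + 8) + m).
For large m the denominator behaves like 2·m, so the quotient tends to 9/2 = 9/2.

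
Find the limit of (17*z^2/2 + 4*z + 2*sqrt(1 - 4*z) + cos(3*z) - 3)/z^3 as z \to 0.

Substitution gives 0/0; apply L'Hôpital's rule 3 times.
After differentiating numerator and denominator 3 times the quotient is (27*sin(3*z) - 48/(1 - 4*z)^(5/2))/(6); at z = 0 this is -8.

-8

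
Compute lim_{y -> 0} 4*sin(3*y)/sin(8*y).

Substitution gives 0/0.
Divide numerator and denominator by y: sin(3y)/y → 3 and sin(8y)/y → 8, so the limit is 4·3/8 = 3/2.

3/2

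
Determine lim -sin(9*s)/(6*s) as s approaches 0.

-3/2

Substitution gives 0/0.
Write it as (9/(-6))·sin(9s)/(9s); since sin(u)/u → 1, the limit is -3/2.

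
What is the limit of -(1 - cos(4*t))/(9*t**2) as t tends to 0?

-8/9

Substitution gives 0/0.
Use (1 − cos u)/u² → 1/2 with u = 4t: the limit is 4²/(2·(-9)) = -8/9.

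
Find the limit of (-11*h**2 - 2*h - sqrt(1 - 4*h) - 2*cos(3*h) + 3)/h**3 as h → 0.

Substitution gives 0/0; apply L'Hôpital's rule 3 times.
After differentiating numerator and denominator 3 times the quotient is (-54*sin(3*h) + 24/(1 - 4*h)^(5/2))/(6); at h = 0 this is 4.

4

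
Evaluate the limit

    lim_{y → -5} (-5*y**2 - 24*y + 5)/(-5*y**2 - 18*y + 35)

Since y = -5 makes numerator and denominator zero, (y + 5) divides both.
Cancelling it gives (1 - 5*y)/(7 - 5*y); now plug in y = -5 to get 13/16.

13/16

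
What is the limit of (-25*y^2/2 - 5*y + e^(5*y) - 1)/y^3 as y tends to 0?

Direct substitution gives 0/0.
Apply L'Hôpital: lim (-25*y + 5*e^(5*y) - 5)/(3*y^2), still 0/0.
Apply L'Hôpital: lim (25*e^(5*y) - 25)/(6*y), still 0/0.
After 3 applications of L'Hôpital's rule the quotient is (125*e^(5*y))/(6); substituting y = 0 gives 125/6.

125/6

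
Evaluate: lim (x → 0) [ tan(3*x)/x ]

3

Substitution gives 0/0.
Since tan(u)/u → 1 as u → 0, tan(3x)/(3x) → 1 and the limit is 3.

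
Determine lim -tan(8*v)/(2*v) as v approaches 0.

Substitution gives 0/0.
Since tan(u)/u → 1 as u → 0, tan(8v)/(8v) → 1 and the limit is 8/(-2) = -4.

-4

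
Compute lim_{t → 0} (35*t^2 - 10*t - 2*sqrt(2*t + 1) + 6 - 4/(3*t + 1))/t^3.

Substitution gives 0/0; apply L'Hôpital's rule 3 times.
After differentiating numerator and denominator 3 times the quotient is (648/(3*t + 1)^4 - 6/(2*t + 1)^(5/2))/(6); at t = 0 this is 107.

107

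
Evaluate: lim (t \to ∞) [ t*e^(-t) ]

Write as t^1/e^{1t}, an ∞/∞ form.
Exponential growth dominates any polynomial, so repeated L'Hôpital (or the standard result) gives 0.

0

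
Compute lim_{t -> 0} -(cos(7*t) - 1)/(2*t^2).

Direct substitution gives 0/0.
Apply L'Hôpital: lim (-7*sin(7*t))/(-4*t), still 0/0.
After 2 applications of L'Hôpital's rule the quotient is (-49*cos(7*t))/(-4); substituting t = 0 gives 49/4.

49/4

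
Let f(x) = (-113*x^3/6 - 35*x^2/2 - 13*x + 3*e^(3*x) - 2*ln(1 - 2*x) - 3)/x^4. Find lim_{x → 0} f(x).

145/8

Substitution gives 0/0; apply L'Hôpital's rule 4 times.
After differentiating numerator and denominator 4 times the quotient is (243*e^(3*x) + 192/(2*x - 1)^4)/(24); at x = 0 this is 145/8.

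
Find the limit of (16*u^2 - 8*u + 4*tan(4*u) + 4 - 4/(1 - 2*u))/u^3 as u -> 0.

160/3

Substitution gives 0/0; apply L'Hôpital's rule 3 times.
After differentiating numerator and denominator 3 times the quotient is (1536*tan(4*u)^2/cos(4*u)^2 + 512/cos(4*u)^2 - 192/(2*u - 1)^4)/(6); at u = 0 this is 160/3.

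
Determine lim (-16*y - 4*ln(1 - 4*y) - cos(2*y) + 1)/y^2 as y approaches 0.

34

Substitution gives 0/0; apply L'Hôpital's rule 2 times.
After differentiating numerator and denominator 2 times the quotient is (4*cos(2*y) + 64/(4*y - 1)^2)/(2); at y = 0 this is 34.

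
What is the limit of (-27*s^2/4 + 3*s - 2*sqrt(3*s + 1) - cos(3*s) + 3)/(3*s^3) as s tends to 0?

Substitution gives 0/0 (the numerator vanishes to order 3).
Expand each term to order s^3: the coefficient of s^3 in −cos(3s) is 0 and in -2·√(1 + 3s) is -27/8.
Lower-order terms cancel with the polynomial part, so the numerator is (-27/8)·s^3 + o(s^3), and the limit is (-27/8)/(3) = -9/8.

-9/8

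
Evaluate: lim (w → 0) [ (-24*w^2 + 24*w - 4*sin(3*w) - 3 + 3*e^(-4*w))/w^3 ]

-14

Substitution gives 0/0; apply L'Hôpital's rule 3 times.
After differentiating numerator and denominator 3 times the quotient is (108*cos(3*w) - 192*e^(-4*w))/(6); at w = 0 this is -14.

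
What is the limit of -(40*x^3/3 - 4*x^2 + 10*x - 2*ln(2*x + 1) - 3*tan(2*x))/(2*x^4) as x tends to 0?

Substitution gives 0/0 (the numerator vanishes to order 4).
Expand each term to order x^4: the coefficient of x^4 in -2·ln(1 + 2x) is 8 and in -3·tan(2x) is 0.
Lower-order terms cancel with the polynomial part, so the numerator is (8)·x^4 + o(x^4), and the limit is (8)/(-2) = -4.

-4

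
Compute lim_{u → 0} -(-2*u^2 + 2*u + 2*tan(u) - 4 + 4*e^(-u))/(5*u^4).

Substitution gives 0/0; apply L'Hôpital's rule 4 times.
After differentiating numerator and denominator 4 times the quotient is (4*(4*(3*tan(u)^2 + 2)*e^(u)*tan(u)/cos(u)^2 + 1)*e^(-u))/(-120); at u = 0 this is -1/30.

-1/30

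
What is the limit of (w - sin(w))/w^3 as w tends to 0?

1/6

Direct substitution gives 0/0.
Apply L'Hôpital: lim (1 - cos(w))/(3*w^2), still 0/0.
Apply L'Hôpital: lim (sin(w))/(6*w), still 0/0.
After 3 applications of L'Hôpital's rule the quotient is (cos(w))/(6); substituting w = 0 gives 1/6.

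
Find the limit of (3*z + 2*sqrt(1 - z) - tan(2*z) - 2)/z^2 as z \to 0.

Substitution gives 0/0; apply L'Hôpital's rule 2 times.
After differentiating numerator and denominator 2 times the quotient is (-8*tan(2*z)/cos(2*z)^2 - 1/(2*(1 - z)^(3/2)))/(2); at z = 0 this is -1/4.

-1/4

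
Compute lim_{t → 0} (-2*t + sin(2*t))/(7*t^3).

-4/21

Direct substitution gives 0/0.
Apply L'Hôpital: lim (2*cos(2*t) - 2)/(21*t^2), still 0/0.
Apply L'Hôpital: lim (-4*sin(2*t))/(42*t), still 0/0.
After 3 applications of L'Hôpital's rule the quotient is (-8*cos(2*t))/(42); substituting t = 0 gives -4/21.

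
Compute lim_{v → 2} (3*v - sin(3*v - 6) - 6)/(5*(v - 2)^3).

9/10

Direct substitution gives 0/0.
Apply L'Hôpital: lim (3 - 3*cos(3*v - 6))/(15*(v - 2)^2), still 0/0.
Apply L'Hôpital: lim (9*sin(3*v - 6))/(30*v - 60), still 0/0.
After 3 applications of L'Hôpital's rule the quotient is (27*cos(3*v - 6))/(30); substituting v = 2 gives 9/10.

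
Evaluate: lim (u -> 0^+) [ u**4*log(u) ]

This is a 0·(−∞) form. Rewrite as 1·ln(u) / u^(−4) and apply L'Hôpital:
the derivative quotient is 1·(1/u) / (−4·u^(−5)) = (-1/4)·u^4 → 0.

0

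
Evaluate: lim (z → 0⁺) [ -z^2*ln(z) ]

This is a 0·(−∞) form. Rewrite as -1·ln(z) / z^(−2) and apply L'Hôpital:
the derivative quotient is -1·(1/z) / (−2·z^(−3)) = (1/2)·z^2 → 0.

0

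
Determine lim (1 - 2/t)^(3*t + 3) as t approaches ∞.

e^(-6)

The base → 1 and the exponent → ∞: a 1^∞ form.
Take logarithms: (3t + 3)·ln(1 - 2/t). Since ln(1+u) ~ u for small u, this behaves like (3t)·(-2/t) → -6.
So the limit is e^(-6).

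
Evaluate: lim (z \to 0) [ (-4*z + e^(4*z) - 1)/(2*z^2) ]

4

Direct substitution gives 0/0.
Apply L'Hôpital: lim (4*e^(4*z) - 4)/(4*z), still 0/0.
After 2 applications of L'Hôpital's rule the quotient is (16*e^(4*z))/(4); substituting z = 0 gives 4.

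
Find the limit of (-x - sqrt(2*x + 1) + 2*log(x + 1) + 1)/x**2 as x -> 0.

Substitution gives 0/0 (the numerator vanishes to order 2).
Expand each term to order x^2: the coefficient of x^2 in 2·ln(1 + x) is -1 and in −√(1 + 2x) is 1/2.
Lower-order terms cancel with the polynomial part, so the numerator is (-1/2)·x^2 + o(x^2), and the limit is (-1/2)/(1) = -1/2.

-1/2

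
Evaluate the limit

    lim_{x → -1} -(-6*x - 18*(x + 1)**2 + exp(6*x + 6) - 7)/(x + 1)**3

-36

Direct substitution gives 0/0.
Apply L'Hôpital: lim (-36*x + 6*e^(6*x + 6) - 42)/(-3*(x + 1)^2), still 0/0.
Apply L'Hôpital: lim (36*e^(6*x + 6) - 36)/(-6*x - 6), still 0/0.
After 3 applications of L'Hôpital's rule the quotient is (216*e^(6*x + 6))/(-6); substituting x = -1 gives -36.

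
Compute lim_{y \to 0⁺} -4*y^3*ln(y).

0

This is a 0·(−∞) form. Rewrite as -4·ln(y) / y^(−3) and apply L'Hôpital:
the derivative quotient is -4·(1/y) / (−3·y^(−4)) = (4/3)·y^3 → 0.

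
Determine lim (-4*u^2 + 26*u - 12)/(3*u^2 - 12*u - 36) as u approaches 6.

-11/12

Since u = 6 makes numerator and denominator zero, (u - 6) divides both.
Cancelling it gives (2 - 4*u)/(3*u + 6); now plug in u = 6 to get -11/12.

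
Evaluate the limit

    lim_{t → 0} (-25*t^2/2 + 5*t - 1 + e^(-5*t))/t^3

Direct substitution gives 0/0.
Apply L'Hôpital: lim (-25*t + 5 - 5*e^(-5*t))/(3*t^2), still 0/0.
Apply L'Hôpital: lim (-25 + 25*e^(-5*t))/(6*t), still 0/0.
After 3 applications of L'Hôpital's rule the quotient is (-125*e^(-5*t))/(6); substituting t = 0 gives -125/6.

-125/6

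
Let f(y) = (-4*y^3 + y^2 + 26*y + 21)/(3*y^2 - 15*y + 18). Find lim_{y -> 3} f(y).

Direct substitution gives 0/0, so factor. Both numerator and denominator have (y - 3) as a factor.
After cancelling, the expression reduces to (-4*y^2 - 11*y - 7)/(3*y - 6).
Substituting y = 3 gives -76/3.

-76/3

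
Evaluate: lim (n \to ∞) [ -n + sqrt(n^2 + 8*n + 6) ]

An ∞ − ∞ form. Rationalising with the conjugate, the difference becomes (8n + 6) / (√(n^2 + 8*n + 6) + n).
For large n the denominator behaves like 2·n, so the quotient tends to 8/2 = 4.

4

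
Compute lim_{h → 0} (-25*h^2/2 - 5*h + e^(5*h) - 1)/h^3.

Direct substitution gives 0/0.
Apply L'Hôpital: lim (-25*h + 5*e^(5*h) - 5)/(3*h^2), still 0/0.
Apply L'Hôpital: lim (25*e^(5*h) - 25)/(6*h), still 0/0.
After 3 applications of L'Hôpital's rule the quotient is (125*e^(5*h))/(6); substituting h = 0 gives 125/6.

125/6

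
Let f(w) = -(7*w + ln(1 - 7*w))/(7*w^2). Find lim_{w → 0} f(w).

Direct substitution gives 0/0.
Apply L'Hôpital: lim (7 - 7/(1 - 7*w))/(-14*w), still 0/0.
After 2 applications of L'Hôpital's rule the quotient is (-49/(1 - 7*w)^2)/(-14); substituting w = 0 gives 7/2.

7/2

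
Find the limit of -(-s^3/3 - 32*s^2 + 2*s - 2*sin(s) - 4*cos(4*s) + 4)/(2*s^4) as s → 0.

Substitution gives 0/0 (the numerator vanishes to order 4).
Expand each term to order s^4: the coefficient of s^4 in -2·sin(s) is 0 and in -4·cos(4s) is -128/3.
Lower-order terms cancel with the polynomial part, so the numerator is (-128/3)·s^4 + o(s^4), and the limit is (-128/3)/(-2) = 64/3.

64/3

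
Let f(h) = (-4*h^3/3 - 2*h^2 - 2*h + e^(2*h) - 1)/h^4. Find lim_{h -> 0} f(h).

Direct substitution gives 0/0.
Apply L'Hôpital: lim (-4*h^2 - 4*h + 2*e^(2*h) - 2)/(4*h^3), still 0/0.
Apply L'Hôpital: lim (-8*h + 4*e^(2*h) - 4)/(12*h^2), still 0/0.
Apply L'Hôpital: lim (8*e^(2*h) - 8)/(24*h), still 0/0.
After 4 applications of L'Hôpital's rule the quotient is (16*e^(2*h))/(24); substituting h = 0 gives 2/3.

2/3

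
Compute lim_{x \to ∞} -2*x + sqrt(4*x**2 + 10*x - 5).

5/2

An ∞ − ∞ form. Rationalising with the conjugate, the difference becomes (10x - 5) / (√(4*x^2 + 10*x - 5) + 2x).
For large x the denominator behaves like 2·2x, so the quotient tends to 10/4 = 5/2.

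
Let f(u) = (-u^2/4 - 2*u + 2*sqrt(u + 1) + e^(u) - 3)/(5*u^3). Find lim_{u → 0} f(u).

Substitution gives 0/0; apply L'Hôpital's rule 3 times.
After differentiating numerator and denominator 3 times the quotient is (e^(u) + 3/(4*(u + 1)^(5/2)))/(30); at u = 0 this is 7/120.

7/120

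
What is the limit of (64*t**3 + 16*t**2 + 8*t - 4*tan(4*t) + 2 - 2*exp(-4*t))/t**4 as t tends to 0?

Substitution gives 0/0 (the numerator vanishes to order 4).
Expand each term to order t^4: the coefficient of t^4 in -2·e^(-4t) is -64/3 and in -4·tan(4t) is 0.
Lower-order terms cancel with the polynomial part, so the numerator is (-64/3)·t^4 + o(t^4), and the limit is (-64/3)/(1) = -64/3.

-64/3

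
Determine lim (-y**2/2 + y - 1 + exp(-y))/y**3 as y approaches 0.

-1/6

Direct substitution gives 0/0.
Apply L'Hôpital: lim (-y + 1 - e^(-y))/(3*y^2), still 0/0.
Apply L'Hôpital: lim (-1 + e^(-y))/(6*y), still 0/0.
After 3 applications of L'Hôpital's rule the quotient is (-e^(-y))/(6); substituting y = 0 gives -1/6.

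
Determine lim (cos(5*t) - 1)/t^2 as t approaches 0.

-25/2

Direct substitution gives 0/0.
Apply L'Hôpital: lim (-5*sin(5*t))/(2*t), still 0/0.
After 2 applications of L'Hôpital's rule the quotient is (-25*cos(5*t))/(2); substituting t = 0 gives -25/2.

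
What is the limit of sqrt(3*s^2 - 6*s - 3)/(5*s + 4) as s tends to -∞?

For large |s|, √(3*s^2 - 6*s - 3) ≈ √3·|s| and the denominator ≈ 5s.
Since s → −∞, |s| = −s, giving −√3/(5) = -√(3)/5.

-√(3)/5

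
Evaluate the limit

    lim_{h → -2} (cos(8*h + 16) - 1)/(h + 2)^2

-32

Direct substitution gives 0/0.
Apply L'Hôpital: lim (-8*sin(8*h + 16))/(2*h + 4), still 0/0.
After 2 applications of L'Hôpital's rule the quotient is (-64*cos(8*h + 16))/(2); substituting h = -2 gives -32.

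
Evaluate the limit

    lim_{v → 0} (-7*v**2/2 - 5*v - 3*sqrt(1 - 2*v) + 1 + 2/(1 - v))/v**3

7/2

Substitution gives 0/0; apply L'Hôpital's rule 3 times.
After differentiating numerator and denominator 3 times the quotient is (12/(v - 1)^4 + 9/(1 - 2*v)^(5/2))/(6); at v = 0 this is 7/2.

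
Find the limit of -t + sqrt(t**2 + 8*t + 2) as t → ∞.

An ∞ − ∞ form. Rationalising with the conjugate, the difference becomes (8t + 2) / (√(t^2 + 8*t + 2) + t).
For large t the denominator behaves like 2·t, so the quotient tends to 8/2 = 4.

4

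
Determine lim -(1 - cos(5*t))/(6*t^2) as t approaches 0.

Substitution gives 0/0.
Use (1 − cos u)/u² → 1/2 with u = 5t: the limit is 5²/(2·(-6)) = -25/12.

-25/12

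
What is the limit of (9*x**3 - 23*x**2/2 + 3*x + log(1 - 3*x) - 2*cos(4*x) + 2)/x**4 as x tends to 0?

-499/12

Substitution gives 0/0; apply L'Hôpital's rule 4 times.
After differentiating numerator and denominator 4 times the quotient is (-512*cos(4*x) - 486/(3*x - 1)^4)/(24); at x = 0 this is -499/12.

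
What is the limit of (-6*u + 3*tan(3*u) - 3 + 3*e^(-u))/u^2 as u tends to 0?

3/2

Substitution gives 0/0; apply L'Hôpital's rule 2 times.
After differentiating numerator and denominator 2 times the quotient is (54*tan(3*u)/cos(3*u)^2 + 3*e^(-u))/(2); at u = 0 this is 3/2.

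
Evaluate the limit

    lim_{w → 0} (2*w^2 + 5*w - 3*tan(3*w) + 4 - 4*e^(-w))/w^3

Substitution gives 0/0 (the numerator vanishes to order 3).
Expand each term to order w^3: the coefficient of w^3 in -3·tan(3w) is -27 and in -4·e^(-w) is 2/3.
Lower-order terms cancel with the polynomial part, so the numerator is (-79/3)·w^3 + o(w^3), and the limit is (-79/3)/(1) = -79/3.

-79/3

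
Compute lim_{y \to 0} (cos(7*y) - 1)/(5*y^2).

Direct substitution gives 0/0.
Apply L'Hôpital: lim (-7*sin(7*y))/(10*y), still 0/0.
After 2 applications of L'Hôpital's rule the quotient is (-49*cos(7*y))/(10); substituting y = 0 gives -49/10.

-49/10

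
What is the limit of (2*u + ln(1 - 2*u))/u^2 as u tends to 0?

Direct substitution gives 0/0.
Apply L'Hôpital: lim (2 - 2/(1 - 2*u))/(2*u), still 0/0.
After 2 applications of L'Hôpital's rule the quotient is (-4/(1 - 2*u)^2)/(2); substituting u = 0 gives -2.

-2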